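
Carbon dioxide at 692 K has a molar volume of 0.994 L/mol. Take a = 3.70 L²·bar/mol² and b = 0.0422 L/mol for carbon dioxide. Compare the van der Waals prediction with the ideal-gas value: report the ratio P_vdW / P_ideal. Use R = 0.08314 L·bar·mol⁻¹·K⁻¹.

P_vdW / P_ideal ≈ 0.9796

Ideal: P_ideal = RT/V_m = (0.08314)(692)/0.994 = 57.8802 bar
vdW: P = RT/(V_m − b) − a/V_m² = 57.5329/0.951800 − 3.70/0.988036 = 60.4464 − 3.74480 = 56.7016 bar
Ratio = 56.7016/57.8802 = 0.9796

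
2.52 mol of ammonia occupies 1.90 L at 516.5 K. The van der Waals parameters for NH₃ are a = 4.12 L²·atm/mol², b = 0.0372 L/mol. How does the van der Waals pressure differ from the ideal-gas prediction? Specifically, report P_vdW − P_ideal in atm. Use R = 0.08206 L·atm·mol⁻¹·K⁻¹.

Ideal: P_ideal = nRT/V = (2.52)(0.08206)(516.5)/1.90 = 56.2146 atm
vdW: P = nRT/(V − nb) − a n²/V² = 106.808/1.80626 − 26.1636/3.61000 = 59.1321 − 7.24753 = 51.8846 atm
ΔP = 51.8846 − 56.2146 = -4.330 atm

ΔP ≈ -4.330 atm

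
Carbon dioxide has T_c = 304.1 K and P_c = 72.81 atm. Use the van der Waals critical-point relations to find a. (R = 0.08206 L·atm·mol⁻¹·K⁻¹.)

From T_c = 8a/(27Rb) and P_c = a/(27b²): a = 27 R² T_c²/(64 P_c).
a = 27×(0.08206)²×(304.1)²/(64×72.81) = 16814/4659.8 = 3.608 L²·atm/mol²

a ≈ 3.608 L²·atm/mol²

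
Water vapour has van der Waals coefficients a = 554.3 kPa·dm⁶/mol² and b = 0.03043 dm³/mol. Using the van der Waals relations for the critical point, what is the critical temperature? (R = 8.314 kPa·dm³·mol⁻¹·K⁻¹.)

For a van der Waals gas, T_c = 8a/(27Rb).
T_c = 8×554.3/(27×8.314×0.03043) = 4434.4/6.8309 = 649.2 K

T_c ≈ 649.2 K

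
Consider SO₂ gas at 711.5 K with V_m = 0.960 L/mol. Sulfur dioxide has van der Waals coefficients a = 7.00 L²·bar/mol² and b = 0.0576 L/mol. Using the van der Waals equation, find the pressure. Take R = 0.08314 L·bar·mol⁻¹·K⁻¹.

P = RT/(V_m − b) − a/V_m²
RT/(V_m − b) = (0.08314)(711.5)/(0.960 − 0.0576) = 59.154/0.90240 = 65.552 bar
a/V_m² = 7.00/(0.960)² = 7.5955 bar
P = 65.552 − 7.5955 = 57.96 bar

P ≈ 57.96 bar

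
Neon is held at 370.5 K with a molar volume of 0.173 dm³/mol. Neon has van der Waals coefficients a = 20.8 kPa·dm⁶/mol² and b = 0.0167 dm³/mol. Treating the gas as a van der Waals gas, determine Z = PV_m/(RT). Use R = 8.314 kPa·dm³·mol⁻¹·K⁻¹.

P = RT/(V_m − b) − a/V_m² = (8.314)(370.5)/(0.173 − 0.0167) − 20.8/(0.173)²
  = 3080.3/0.15630 − 694.98 = 19708 − 694.98 = 19013 kPa
Z = PV_m/(RT) = (19013)(0.173)/((8.314)(370.5)) = 3289.2/3080.3 = 1.068

Z ≈ 1.068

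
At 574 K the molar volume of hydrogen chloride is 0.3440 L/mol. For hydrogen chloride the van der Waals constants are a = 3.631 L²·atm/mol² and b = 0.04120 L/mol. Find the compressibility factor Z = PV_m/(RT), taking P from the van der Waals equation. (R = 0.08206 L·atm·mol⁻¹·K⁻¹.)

P = RT/(V_m − b) − a/V_m² = (0.08206)(574)/(0.3440 − 0.04120) − 3.631/(0.3440)²
  = 47.102/0.30280 − 30.684 = 155.55 − 30.684 = 124.87 atm
Z = PV_m/(RT) = (124.87)(0.3440)/((0.08206)(574)) = 42.955/47.102 = 0.9120

Z ≈ 0.9120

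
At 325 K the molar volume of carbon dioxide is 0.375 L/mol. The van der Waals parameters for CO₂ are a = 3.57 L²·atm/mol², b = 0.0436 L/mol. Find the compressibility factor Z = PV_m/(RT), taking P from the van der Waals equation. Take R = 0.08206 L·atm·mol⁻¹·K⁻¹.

P = RT/(V_m − b) − a/V_m² = (0.08206)(325)/(0.375 − 0.0436) − 3.57/(0.375)²
  = 26.670/0.33140 − 25.387 = 80.477 − 25.387 = 55.090 atm
Z = PV_m/(RT) = (55.090)(0.375)/((0.08206)(325)) = 20.659/26.670 = 0.7746

Z ≈ 0.7746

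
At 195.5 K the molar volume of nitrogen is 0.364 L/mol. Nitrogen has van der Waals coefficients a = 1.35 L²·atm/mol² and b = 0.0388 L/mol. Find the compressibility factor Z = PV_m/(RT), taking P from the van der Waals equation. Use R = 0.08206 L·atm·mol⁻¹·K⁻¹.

Z ≈ 0.8881

P = RT/(V_m − b) − a/V_m² = (0.08206)(195.5)/(0.364 − 0.0388) − 1.35/(0.364)²
  = 16.043/0.32520 − 10.189 = 49.333 − 10.189 = 39.144 atm
Z = PV_m/(RT) = (39.144)(0.364)/((0.08206)(195.5)) = 14.248/16.043 = 0.8881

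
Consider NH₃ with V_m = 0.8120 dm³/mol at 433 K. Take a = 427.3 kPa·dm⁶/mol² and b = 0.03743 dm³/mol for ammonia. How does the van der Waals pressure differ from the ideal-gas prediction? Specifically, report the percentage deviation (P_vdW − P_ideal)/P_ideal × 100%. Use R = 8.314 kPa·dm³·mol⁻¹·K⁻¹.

Ideal: P_ideal = RT/V_m = (8.314)(433)/0.8120 = 4433.45 kPa
vdW: P = RT/(V_m − b) − a/V_m² = 3599.96/0.774570 − 427.3/0.659344 = 4647.69 − 648.068 = 3999.62 kPa
% deviation = (3999.62 − 4433.45)/4433.45 × 100% = -9.79%

-9.79 %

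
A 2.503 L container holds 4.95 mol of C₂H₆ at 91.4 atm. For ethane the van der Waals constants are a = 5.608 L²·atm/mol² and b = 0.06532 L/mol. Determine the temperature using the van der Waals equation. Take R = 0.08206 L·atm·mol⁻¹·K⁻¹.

T = (P + a n²/V²)(V − nb)/(nR)
P + a n²/V² = 91.4 + (5.608)(4.95)²/(2.503)² = 113.33 atm
V − nb = 2.503 − (4.95)(0.06532) = 2.1797 L
T = (113.33)(2.1797)/((4.95)(0.08206)) = 608.1 K

T ≈ 608.1 K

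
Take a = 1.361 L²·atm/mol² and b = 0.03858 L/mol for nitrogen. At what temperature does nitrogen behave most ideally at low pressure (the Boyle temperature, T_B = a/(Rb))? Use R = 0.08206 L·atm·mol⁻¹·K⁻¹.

T_B ≈ 429.9 K

For a van der Waals gas the second virial coefficient B₂ = b − a/(RT) vanishes at T_B = a/(Rb).
T_B = 1.361/(0.08206×0.03858) = 1.361/0.0031659 = 429.9 K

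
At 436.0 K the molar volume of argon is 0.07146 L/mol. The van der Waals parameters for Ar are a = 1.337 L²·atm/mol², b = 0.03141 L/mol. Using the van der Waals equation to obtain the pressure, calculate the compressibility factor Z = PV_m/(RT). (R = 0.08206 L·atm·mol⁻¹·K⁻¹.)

Z ≈ 1.261

P = RT/(V_m − b) − a/V_m² = (0.08206)(436.0)/(0.07146 − 0.03141) − 1.337/(0.07146)²
  = 35.778/0.040050 − 261.82 = 893.33 − 261.82 = 631.51 atm
Z = PV_m/(RT) = (631.51)(0.07146)/((0.08206)(436.0)) = 45.128/35.778 = 1.261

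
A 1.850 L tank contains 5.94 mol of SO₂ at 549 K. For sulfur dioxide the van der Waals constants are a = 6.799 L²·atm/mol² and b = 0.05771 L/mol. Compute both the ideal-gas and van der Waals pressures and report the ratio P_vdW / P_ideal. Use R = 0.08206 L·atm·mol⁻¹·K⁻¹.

Ideal: P_ideal = nRT/V = (5.94)(0.08206)(549)/1.850 = 144.650 atm
vdW: P = nRT/(V − nb) − a n²/V² = 267.603/1.50720 − 239.893/3.42250 = 177.550 − 70.0929 = 107.457 atm
Ratio = 107.457/144.650 = 0.7429

P_vdW / P_ideal ≈ 0.7429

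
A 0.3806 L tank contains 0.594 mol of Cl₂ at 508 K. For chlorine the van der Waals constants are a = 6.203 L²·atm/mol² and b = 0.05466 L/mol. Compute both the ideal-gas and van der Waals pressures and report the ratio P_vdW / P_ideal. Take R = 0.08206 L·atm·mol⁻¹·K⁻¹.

P_vdW / P_ideal ≈ 0.8610

Ideal: P_ideal = nRT/V = (0.594)(0.08206)(508)/0.3806 = 65.0598 atm
vdW: P = nRT/(V − nb) − a n²/V² = 24.7618/0.348132 − 2.18864/0.144856 = 71.1276 − 15.1091 = 56.0185 atm
Ratio = 56.0185/65.0598 = 0.8610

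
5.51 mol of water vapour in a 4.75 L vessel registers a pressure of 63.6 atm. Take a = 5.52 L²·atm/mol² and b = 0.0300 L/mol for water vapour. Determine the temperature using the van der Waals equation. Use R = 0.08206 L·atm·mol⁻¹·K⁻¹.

T = (P + a n²/V²)(V − nb)/(nR)
P + a n²/V² = 63.6 + (5.52)(5.51)²/(4.75)² = 71.028 atm
V − nb = 4.75 − (5.51)(0.0300) = 4.5847 L
T = (71.028)(4.5847)/((5.51)(0.08206)) = 720.2 K

T ≈ 720.2 K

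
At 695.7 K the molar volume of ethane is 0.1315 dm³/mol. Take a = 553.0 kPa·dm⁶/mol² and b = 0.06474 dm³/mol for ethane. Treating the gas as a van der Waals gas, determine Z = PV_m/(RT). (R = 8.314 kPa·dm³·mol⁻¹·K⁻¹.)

P = RT/(V_m − b) − a/V_m² = (8.314)(695.7)/(0.1315 − 0.06474) − 553.0/(0.1315)²
  = 5784.0/0.066760 − 31980 = 86639 − 31980 = 54659 kPa
Z = PV_m/(RT) = (54659)(0.1315)/((8.314)(695.7)) = 7187.7/5784.0 = 1.243

Z ≈ 1.243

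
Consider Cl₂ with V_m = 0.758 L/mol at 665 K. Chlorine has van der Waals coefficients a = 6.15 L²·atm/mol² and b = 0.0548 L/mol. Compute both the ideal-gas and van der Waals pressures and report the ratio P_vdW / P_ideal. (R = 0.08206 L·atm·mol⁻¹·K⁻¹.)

Ideal: P_ideal = RT/V_m = (0.08206)(665)/0.758 = 71.9920 atm
vdW: P = RT/(V_m − b) − a/V_m² = 54.5699/0.703200 − 6.15/0.574564 = 77.6022 − 10.7038 = 66.8984 atm
Ratio = 66.8984/71.9920 = 0.9292

P_vdW / P_ideal ≈ 0.9292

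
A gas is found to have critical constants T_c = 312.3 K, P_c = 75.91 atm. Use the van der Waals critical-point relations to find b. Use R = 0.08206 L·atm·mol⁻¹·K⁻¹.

From T_c = 8a/(27Rb) and P_c = a/(27b²): b = R T_c/(8 P_c).
b = (0.08206)(312.3)/(8×75.91) = 25.627/607.28 = 0.04220 L/mol

b ≈ 0.04220 L/mol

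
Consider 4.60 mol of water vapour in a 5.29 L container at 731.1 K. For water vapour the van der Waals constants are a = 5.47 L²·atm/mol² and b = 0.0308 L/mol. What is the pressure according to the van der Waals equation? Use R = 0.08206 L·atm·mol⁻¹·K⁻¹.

P = nRT/(V − nb) − a n²/V²
nRT/(V − nb) = (4.60)(0.08206)(731.1)/(5.29 − 4.60×0.0308) = 275.97/5.1483 = 53.604 atm
a n²/V² = (5.47)(4.60)²/(5.29)² = 4.1361 atm
P = 53.604 − 4.1361 = 49.47 atm

P ≈ 49.47 atm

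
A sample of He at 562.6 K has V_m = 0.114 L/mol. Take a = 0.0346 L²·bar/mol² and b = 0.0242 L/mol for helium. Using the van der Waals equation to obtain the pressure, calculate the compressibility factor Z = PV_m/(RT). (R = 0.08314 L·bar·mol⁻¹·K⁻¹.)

P = RT/(V_m − b) − a/V_m² = (0.08314)(562.6)/(0.114 − 0.0242) − 0.0346/(0.114)²
  = 46.775/0.089800 − 2.6624 = 520.88 − 2.6624 = 518.22 bar
Z = PV_m/(RT) = (518.22)(0.114)/((0.08314)(562.6)) = 59.077/46.775 = 1.263

Z ≈ 1.263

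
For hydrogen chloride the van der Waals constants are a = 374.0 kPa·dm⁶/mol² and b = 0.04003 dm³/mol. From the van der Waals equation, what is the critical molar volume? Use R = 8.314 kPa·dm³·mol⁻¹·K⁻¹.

For a van der Waals gas, V_m,c = 3b.
V_m,c = 3×0.04003 = 0.1201 dm³/mol

V_m,c ≈ 0.1201 dm³/mol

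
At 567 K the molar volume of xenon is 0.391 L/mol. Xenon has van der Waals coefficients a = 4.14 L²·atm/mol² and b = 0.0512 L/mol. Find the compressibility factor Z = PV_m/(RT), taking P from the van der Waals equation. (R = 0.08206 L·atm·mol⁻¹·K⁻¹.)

Z ≈ 0.9231

P = RT/(V_m − b) − a/V_m² = (0.08206)(567)/(0.391 − 0.0512) − 4.14/(0.391)²
  = 46.528/0.33980 − 27.080 = 136.93 − 27.080 = 109.85 atm
Z = PV_m/(RT) = (109.85)(0.391)/((0.08206)(567)) = 42.951/46.528 = 0.9231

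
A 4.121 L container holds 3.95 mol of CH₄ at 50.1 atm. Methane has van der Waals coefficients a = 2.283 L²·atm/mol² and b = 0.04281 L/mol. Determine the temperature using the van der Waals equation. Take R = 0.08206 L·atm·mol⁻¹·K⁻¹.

T ≈ 636.4 K

T = (P + a n²/V²)(V − nb)/(nR)
P + a n²/V² = 50.1 + (2.283)(3.95)²/(4.121)² = 52.197 atm
V − nb = 4.121 − (3.95)(0.04281) = 3.9519 L
T = (52.197)(3.9519)/((3.95)(0.08206)) = 636.4 K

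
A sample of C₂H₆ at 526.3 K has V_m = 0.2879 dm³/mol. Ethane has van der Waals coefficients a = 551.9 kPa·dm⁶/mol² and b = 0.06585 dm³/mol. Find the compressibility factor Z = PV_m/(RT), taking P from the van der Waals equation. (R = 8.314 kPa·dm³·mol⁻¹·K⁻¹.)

Z ≈ 0.8585

P = RT/(V_m − b) − a/V_m² = (8.314)(526.3)/(0.2879 − 0.06585) − 551.9/(0.2879)²
  = 4375.7/0.22205 − 6658.5 = 19706 − 6658.5 = 13048 kPa
Z = PV_m/(RT) = (13048)(0.2879)/((8.314)(526.3)) = 3756.5/4375.7 = 0.8585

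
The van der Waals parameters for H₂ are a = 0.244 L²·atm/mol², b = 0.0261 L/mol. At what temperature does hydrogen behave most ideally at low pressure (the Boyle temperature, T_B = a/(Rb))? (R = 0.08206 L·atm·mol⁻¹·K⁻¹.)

For a van der Waals gas the second virial coefficient B₂ = b − a/(RT) vanishes at T_B = a/(Rb).
T_B = 0.244/(0.08206×0.0261) = 0.244/0.0021418 = 113.9 K

T_B ≈ 113.9 K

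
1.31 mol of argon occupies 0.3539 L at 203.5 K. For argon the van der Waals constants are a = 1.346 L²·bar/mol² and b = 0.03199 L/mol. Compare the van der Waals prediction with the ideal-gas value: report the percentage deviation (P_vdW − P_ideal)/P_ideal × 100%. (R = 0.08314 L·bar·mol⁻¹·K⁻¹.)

Ideal: P_ideal = nRT/V = (1.31)(0.08314)(203.5)/0.3539 = 62.6275 bar
vdW: P = nRT/(V − nb) − a n²/V² = 22.1639/0.311993 − 2.30987/0.125245 = 71.0397 − 18.4428 = 52.5969 bar
% deviation = (52.5969 − 62.6275)/62.6275 × 100% = -16.02%

-16.02 %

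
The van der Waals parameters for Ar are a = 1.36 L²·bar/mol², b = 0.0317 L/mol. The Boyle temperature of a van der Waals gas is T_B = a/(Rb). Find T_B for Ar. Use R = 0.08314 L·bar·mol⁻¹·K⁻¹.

T_B ≈ 516.0 K

For a van der Waals gas the second virial coefficient B₂ = b − a/(RT) vanishes at T_B = a/(Rb).
T_B = 1.36/(0.08314×0.0317) = 1.36/0.0026355 = 516.0 K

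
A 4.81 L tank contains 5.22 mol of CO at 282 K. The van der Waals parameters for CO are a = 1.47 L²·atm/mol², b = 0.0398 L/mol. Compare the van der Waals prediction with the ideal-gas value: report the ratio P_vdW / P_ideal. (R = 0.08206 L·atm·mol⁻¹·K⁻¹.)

P_vdW / P_ideal ≈ 0.9762

Ideal: P_ideal = nRT/V = (5.22)(0.08206)(282)/4.81 = 25.1134 atm
vdW: P = nRT/(V − nb) − a n²/V² = 120.796/4.60224 − 40.0551/23.1361 = 26.2472 − 1.73128 = 24.5159 atm
Ratio = 24.5159/25.1134 = 0.9762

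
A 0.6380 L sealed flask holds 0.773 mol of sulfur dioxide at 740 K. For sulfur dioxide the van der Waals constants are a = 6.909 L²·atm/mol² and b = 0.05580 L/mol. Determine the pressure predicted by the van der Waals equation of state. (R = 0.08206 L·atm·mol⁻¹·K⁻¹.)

P ≈ 68.77 atm

P = nRT/(V − nb) − a n²/V²
nRT/(V − nb) = (0.773)(0.08206)(740)/(0.6380 − 0.773×0.05580) = 46.940/0.59487 = 78.908 atm
a n²/V² = (6.909)(0.773)²/(0.6380)² = 10.142 atm
P = 78.908 − 10.142 = 68.77 atm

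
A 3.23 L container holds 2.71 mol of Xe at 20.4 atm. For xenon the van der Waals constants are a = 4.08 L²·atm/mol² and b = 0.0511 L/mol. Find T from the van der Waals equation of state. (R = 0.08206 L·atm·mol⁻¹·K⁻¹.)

T = (P + a n²/V²)(V − nb)/(nR)
P + a n²/V² = 20.4 + (4.08)(2.71)²/(3.23)² = 23.272 atm
V − nb = 3.23 − (2.71)(0.0511) = 3.0915 L
T = (23.272)(3.0915)/((2.71)(0.08206)) = 323.5 K

T ≈ 323.5 K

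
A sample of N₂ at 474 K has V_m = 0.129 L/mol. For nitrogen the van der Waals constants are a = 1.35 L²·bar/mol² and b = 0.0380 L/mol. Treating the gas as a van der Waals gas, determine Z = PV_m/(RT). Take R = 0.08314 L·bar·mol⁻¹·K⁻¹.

Z ≈ 1.152

P = RT/(V_m − b) − a/V_m² = (0.08314)(474)/(0.129 − 0.0380) − 1.35/(0.129)²
  = 39.408/0.091000 − 81.125 = 433.05 − 81.125 = 351.93 bar
Z = PV_m/(RT) = (351.93)(0.129)/((0.08314)(474)) = 45.399/39.408 = 1.152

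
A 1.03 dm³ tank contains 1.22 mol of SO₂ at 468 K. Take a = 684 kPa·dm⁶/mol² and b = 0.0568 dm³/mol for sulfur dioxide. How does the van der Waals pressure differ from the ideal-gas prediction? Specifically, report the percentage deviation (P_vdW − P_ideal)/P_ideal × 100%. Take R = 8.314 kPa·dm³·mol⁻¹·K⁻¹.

-13.61 %

Ideal: P_ideal = nRT/V = (1.22)(8.314)(468)/1.03 = 4608.70 kPa
vdW: P = nRT/(V − nb) − a n²/V² = 4746.96/0.960704 − 1018.07/1.06090 = 4941.13 − 959.629 = 3981.50 kPa
% deviation = (3981.50 − 4608.70)/4608.70 × 100% = -13.61%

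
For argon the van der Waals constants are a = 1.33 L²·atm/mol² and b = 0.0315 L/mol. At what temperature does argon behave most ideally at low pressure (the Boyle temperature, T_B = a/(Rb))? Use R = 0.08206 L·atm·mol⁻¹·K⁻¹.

For a van der Waals gas the second virial coefficient B₂ = b − a/(RT) vanishes at T_B = a/(Rb).
T_B = 1.33/(0.08206×0.0315) = 1.33/0.0025849 = 514.5 K

T_B ≈ 514.5 K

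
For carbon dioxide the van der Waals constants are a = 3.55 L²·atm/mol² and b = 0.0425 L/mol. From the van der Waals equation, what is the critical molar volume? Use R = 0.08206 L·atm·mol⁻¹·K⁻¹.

For a van der Waals gas, V_m,c = 3b.
V_m,c = 3×0.0425 = 0.1275 L/mol

V_m,c ≈ 0.1275 L/mol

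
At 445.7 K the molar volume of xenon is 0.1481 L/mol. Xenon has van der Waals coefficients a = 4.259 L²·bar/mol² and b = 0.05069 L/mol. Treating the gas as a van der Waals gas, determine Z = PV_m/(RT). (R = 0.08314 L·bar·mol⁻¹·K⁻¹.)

P = RT/(V_m − b) − a/V_m² = (0.08314)(445.7)/(0.1481 − 0.05069) − 4.259/(0.1481)²
  = 37.055/0.097410 − 194.18 = 380.40 − 194.18 = 186.22 bar
Z = PV_m/(RT) = (186.22)(0.1481)/((0.08314)(445.7)) = 27.579/37.055 = 0.7443

Z ≈ 0.7443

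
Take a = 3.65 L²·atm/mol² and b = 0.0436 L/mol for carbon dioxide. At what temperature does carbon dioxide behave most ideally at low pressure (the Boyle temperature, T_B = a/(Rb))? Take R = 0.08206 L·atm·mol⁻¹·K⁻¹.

For a van der Waals gas the second virial coefficient B₂ = b − a/(RT) vanishes at T_B = a/(Rb).
T_B = 3.65/(0.08206×0.0436) = 3.65/0.0035778 = 1020 K

T_B ≈ 1020 K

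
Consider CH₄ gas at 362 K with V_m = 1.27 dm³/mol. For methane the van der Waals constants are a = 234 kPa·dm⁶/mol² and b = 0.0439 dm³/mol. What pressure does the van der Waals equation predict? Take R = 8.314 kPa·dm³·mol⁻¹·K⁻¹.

P = RT/(V_m − b) − a/V_m²
RT/(V_m − b) = (8.314)(362)/(1.27 − 0.0439) = 3009.7/1.2261 = 2454.7 kPa
a/V_m² = 234/(1.27)² = 145.08 kPa
P = 2454.7 − 145.08 = 2310 kPa

P ≈ 2310 kPa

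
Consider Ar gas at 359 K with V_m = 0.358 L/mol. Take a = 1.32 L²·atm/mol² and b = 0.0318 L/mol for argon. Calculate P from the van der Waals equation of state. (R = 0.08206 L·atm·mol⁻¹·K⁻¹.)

P ≈ 80.01 atm

P = RT/(V_m − b) − a/V_m²
RT/(V_m − b) = (0.08206)(359)/(0.358 − 0.0318) = 29.460/0.32620 = 90.313 atm
a/V_m² = 1.32/(0.358)² = 10.299 atm
P = 90.313 − 10.299 = 80.01 atm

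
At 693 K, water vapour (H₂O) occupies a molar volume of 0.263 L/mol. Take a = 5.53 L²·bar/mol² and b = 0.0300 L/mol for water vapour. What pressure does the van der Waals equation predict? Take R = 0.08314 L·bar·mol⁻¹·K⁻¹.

P ≈ 167.3 bar

P = RT/(V_m − b) − a/V_m²
RT/(V_m − b) = (0.08314)(693)/(0.263 − 0.0300) = 57.616/0.23300 = 247.28 bar
a/V_m² = 5.53/(0.263)² = 79.949 bar
P = 247.28 − 79.949 = 167.3 bar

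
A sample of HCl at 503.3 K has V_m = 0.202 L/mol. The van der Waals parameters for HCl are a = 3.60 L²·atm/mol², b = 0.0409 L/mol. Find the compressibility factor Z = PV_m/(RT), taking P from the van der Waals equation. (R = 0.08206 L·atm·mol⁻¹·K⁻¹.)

Z ≈ 0.8224

P = RT/(V_m − b) − a/V_m² = (0.08206)(503.3)/(0.202 − 0.0409) − 3.60/(0.202)²
  = 41.301/0.16110 − 88.227 = 256.37 − 88.227 = 168.14 atm
Z = PV_m/(RT) = (168.14)(0.202)/((0.08206)(503.3)) = 33.964/41.301 = 0.8224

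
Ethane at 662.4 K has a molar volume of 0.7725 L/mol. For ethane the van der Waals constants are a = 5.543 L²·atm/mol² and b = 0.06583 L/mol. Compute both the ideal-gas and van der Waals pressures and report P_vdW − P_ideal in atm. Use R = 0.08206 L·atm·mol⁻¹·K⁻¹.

Ideal: P_ideal = RT/V_m = (0.08206)(662.4)/0.7725 = 70.3645 atm
vdW: P = RT/(V_m − b) − a/V_m² = 54.3565/0.706670 − 5.543/0.596756 = 76.9192 − 9.28855 = 67.6307 atm
ΔP = 67.6307 − 70.3645 = -2.734 atm

ΔP ≈ -2.734 atm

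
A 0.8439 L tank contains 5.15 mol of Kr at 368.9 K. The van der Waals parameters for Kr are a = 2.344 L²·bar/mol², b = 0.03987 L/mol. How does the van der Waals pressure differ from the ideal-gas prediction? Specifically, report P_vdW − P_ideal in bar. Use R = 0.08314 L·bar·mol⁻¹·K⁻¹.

ΔP ≈ -27.11 bar

Ideal: P_ideal = nRT/V = (5.15)(0.08314)(368.9)/0.8439 = 187.169 bar
vdW: P = nRT/(V − nb) − a n²/V² = 157.952/0.638570 − 62.1687/0.712167 = 247.353 − 87.2951 = 160.058 bar
ΔP = 160.058 − 187.169 = -27.11 bar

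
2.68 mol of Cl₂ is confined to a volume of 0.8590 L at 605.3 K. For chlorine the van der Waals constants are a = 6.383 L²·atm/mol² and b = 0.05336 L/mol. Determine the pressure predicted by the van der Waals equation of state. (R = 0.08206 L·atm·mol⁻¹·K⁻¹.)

P ≈ 123.8 atm

P = nRT/(V − nb) − a n²/V²
nRT/(V − nb) = (2.68)(0.08206)(605.3)/(0.8590 − 2.68×0.05336) = 133.12/0.71600 = 185.92 atm
a n²/V² = (6.383)(2.68)²/(0.8590)² = 62.131 atm
P = 185.92 − 62.131 = 123.8 atm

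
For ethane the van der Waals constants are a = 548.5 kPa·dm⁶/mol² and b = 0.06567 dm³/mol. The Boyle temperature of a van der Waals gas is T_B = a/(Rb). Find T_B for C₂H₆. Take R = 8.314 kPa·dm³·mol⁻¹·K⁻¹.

T_B ≈ 1005 K

For a van der Waals gas the second virial coefficient B₂ = b − a/(RT) vanishes at T_B = a/(Rb).
T_B = 548.5/(8.314×0.06567) = 548.5/0.54598 = 1005 K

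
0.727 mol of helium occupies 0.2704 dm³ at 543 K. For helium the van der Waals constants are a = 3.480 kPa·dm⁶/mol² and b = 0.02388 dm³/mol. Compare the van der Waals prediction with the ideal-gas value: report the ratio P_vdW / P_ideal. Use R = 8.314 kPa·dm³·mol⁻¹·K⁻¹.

P_vdW / P_ideal ≈ 1.067

Ideal: P_ideal = nRT/V = (0.727)(8.314)(543)/0.2704 = 12137.7 kPa
vdW: P = nRT/(V − nb) − a n²/V² = 3282.04/0.253039 − 1.83928/0.0731162 = 12970.5 − 25.1556 = 12945.3 kPa
Ratio = 12945.3/12137.7 = 1.067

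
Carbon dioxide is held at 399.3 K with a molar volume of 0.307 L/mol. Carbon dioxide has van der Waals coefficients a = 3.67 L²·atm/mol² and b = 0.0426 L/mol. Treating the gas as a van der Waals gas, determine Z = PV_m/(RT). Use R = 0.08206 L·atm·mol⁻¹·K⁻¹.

Z ≈ 0.7963

P = RT/(V_m − b) − a/V_m² = (0.08206)(399.3)/(0.307 − 0.0426) − 3.67/(0.307)²
  = 32.767/0.26440 − 38.939 = 123.93 − 38.939 = 84.99 atm
Z = PV_m/(RT) = (84.99)(0.307)/((0.08206)(399.3)) = 26.092/32.767 = 0.7963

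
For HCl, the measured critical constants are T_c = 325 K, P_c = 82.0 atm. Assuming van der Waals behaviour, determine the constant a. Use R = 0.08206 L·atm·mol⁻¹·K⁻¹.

a ≈ 3.659 L²·atm/mol²

From T_c = 8a/(27Rb) and P_c = a/(27b²): a = 27 R² T_c²/(64 P_c).
a = 27×(0.08206)²×(325)²/(64×82.0) = 19204/5248.0 = 3.659 L²·atm/mol²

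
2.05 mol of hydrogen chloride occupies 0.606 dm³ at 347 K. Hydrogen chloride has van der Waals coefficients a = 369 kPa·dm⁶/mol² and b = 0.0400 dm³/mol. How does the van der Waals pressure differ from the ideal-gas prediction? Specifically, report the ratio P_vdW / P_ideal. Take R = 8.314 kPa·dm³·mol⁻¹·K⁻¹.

Ideal: P_ideal = nRT/V = (2.05)(8.314)(347)/0.606 = 9759.35 kPa
vdW: P = nRT/(V − nb) − a n²/V² = 5914.16/0.524000 − 1550.72/0.367236 = 11286.6 − 4222.68 = 7063.9 kPa
Ratio = 7063.9/9759.35 = 0.7238

P_vdW / P_ideal ≈ 0.7238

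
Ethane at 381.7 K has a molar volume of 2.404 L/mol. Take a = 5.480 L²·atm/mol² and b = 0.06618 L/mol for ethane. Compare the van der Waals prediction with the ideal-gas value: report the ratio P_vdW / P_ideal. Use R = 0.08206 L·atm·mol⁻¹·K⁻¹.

P_vdW / P_ideal ≈ 0.9555

Ideal: P_ideal = RT/V_m = (0.08206)(381.7)/2.404 = 13.0292 atm
vdW: P = RT/(V_m − b) − a/V_m² = 31.3223/2.33782 − 5.480/5.77922 = 13.3981 − 0.948225 = 12.4499 atm
Ratio = 12.4499/13.0292 = 0.9555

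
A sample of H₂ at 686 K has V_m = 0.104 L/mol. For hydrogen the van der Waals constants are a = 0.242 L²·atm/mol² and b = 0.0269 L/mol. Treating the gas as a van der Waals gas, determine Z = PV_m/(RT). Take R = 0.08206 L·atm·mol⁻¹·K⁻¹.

P = RT/(V_m − b) − a/V_m² = (0.08206)(686)/(0.104 − 0.0269) − 0.242/(0.104)²
  = 56.293/0.077100 − 22.374 = 730.13 − 22.374 = 707.76 atm
Z = PV_m/(RT) = (707.76)(0.104)/((0.08206)(686)) = 73.607/56.293 = 1.308

Z ≈ 1.308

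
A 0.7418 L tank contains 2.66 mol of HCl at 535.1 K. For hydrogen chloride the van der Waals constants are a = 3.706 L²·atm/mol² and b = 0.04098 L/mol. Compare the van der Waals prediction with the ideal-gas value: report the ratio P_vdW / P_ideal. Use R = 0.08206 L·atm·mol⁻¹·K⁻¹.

P_vdW / P_ideal ≈ 0.8696

Ideal: P_ideal = nRT/V = (2.66)(0.08206)(535.1)/0.7418 = 157.457 atm
vdW: P = nRT/(V − nb) − a n²/V² = 116.801/0.632793 − 26.2222/0.550267 = 184.580 − 47.6536 = 136.926 atm
Ratio = 136.926/157.457 = 0.8696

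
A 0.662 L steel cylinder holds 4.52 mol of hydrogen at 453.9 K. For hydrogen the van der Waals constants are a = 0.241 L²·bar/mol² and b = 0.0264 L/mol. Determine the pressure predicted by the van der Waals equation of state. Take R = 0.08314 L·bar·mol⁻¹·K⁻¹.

P = nRT/(V − nb) − a n²/V²
nRT/(V − nb) = (4.52)(0.08314)(453.9)/(0.662 − 4.52×0.0264) = 170.57/0.54267 = 314.32 bar
a n²/V² = (0.241)(4.52)²/(0.662)² = 11.235 bar
P = 314.32 − 11.235 = 303.1 bar

P ≈ 303.1 bar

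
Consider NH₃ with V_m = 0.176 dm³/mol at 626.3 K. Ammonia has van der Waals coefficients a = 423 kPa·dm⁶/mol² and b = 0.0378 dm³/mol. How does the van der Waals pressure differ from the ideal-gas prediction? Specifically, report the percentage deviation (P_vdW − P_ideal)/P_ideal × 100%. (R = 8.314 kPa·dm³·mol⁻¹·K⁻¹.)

Ideal: P_ideal = RT/V_m = (8.314)(626.3)/0.176 = 29585.6 kPa
vdW: P = RT/(V_m − b) − a/V_m² = 5207.06/0.138200 − 423/0.0309760 = 37677.7 − 13655.7 = 24022.0 kPa
% deviation = (24022.0 − 29585.6)/29585.6 × 100% = -18.81%

-18.81 %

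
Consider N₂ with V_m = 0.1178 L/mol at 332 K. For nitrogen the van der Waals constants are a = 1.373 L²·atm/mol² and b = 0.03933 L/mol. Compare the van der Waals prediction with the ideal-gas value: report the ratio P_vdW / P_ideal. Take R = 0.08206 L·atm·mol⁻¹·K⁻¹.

P_vdW / P_ideal ≈ 1.073

Ideal: P_ideal = RT/V_m = (0.08206)(332)/0.1178 = 231.273 atm
vdW: P = RT/(V_m − b) − a/V_m² = 27.2439/0.0784700 − 1.373/0.0138768 = 347.189 − 98.9421 = 248.247 atm
Ratio = 248.247/231.273 = 1.073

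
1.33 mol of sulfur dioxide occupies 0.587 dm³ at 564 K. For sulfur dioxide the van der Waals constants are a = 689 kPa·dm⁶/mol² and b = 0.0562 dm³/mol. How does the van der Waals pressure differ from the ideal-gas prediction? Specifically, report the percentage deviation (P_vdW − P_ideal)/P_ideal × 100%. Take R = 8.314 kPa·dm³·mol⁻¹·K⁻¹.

Ideal: P_ideal = nRT/V = (1.33)(8.314)(564)/0.587 = 10624.4 kPa
vdW: P = nRT/(V − nb) − a n²/V² = 6236.50/0.512254 − 1218.77/0.344569 = 12174.6 − 3537.09 = 8637.5 kPa
% deviation = (8637.5 − 10624.4)/10624.4 × 100% = -18.70%

-18.70 %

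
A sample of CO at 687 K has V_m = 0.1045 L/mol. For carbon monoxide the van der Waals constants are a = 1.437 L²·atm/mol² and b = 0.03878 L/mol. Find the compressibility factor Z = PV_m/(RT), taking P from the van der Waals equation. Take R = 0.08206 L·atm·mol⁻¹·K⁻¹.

Z ≈ 1.346

P = RT/(V_m − b) − a/V_m² = (0.08206)(687)/(0.1045 − 0.03878) − 1.437/(0.1045)²
  = 56.375/0.065720 − 131.59 = 857.81 − 131.59 = 726.22 atm
Z = PV_m/(RT) = (726.22)(0.1045)/((0.08206)(687)) = 75.890/56.375 = 1.346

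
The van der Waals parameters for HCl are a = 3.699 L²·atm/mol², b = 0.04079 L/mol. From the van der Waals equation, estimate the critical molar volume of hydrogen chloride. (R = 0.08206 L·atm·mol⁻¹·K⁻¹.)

V_m,c ≈ 0.1224 L/mol

For a van der Waals gas, V_m,c = 3b.
V_m,c = 3×0.04079 = 0.1224 L/mol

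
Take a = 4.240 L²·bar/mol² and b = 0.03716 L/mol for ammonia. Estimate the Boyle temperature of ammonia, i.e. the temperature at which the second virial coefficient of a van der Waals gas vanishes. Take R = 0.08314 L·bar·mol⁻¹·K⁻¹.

T_B ≈ 1372 K

For a van der Waals gas the second virial coefficient B₂ = b − a/(RT) vanishes at T_B = a/(Rb).
T_B = 4.240/(0.08314×0.03716) = 4.240/0.0030895 = 1372 K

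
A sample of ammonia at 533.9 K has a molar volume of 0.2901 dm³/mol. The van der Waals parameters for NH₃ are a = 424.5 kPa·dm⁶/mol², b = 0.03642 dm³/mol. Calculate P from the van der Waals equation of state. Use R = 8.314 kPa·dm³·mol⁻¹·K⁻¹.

P = RT/(V_m − b) − a/V_m²
RT/(V_m − b) = (8.314)(533.9)/(0.2901 − 0.03642) = 4438.8/0.25368 = 17498 kPa
a/V_m² = 424.5/(0.2901)² = 5044.1 kPa
P = 17498 − 5044.1 = 12454 kPa

P ≈ 12454 kPa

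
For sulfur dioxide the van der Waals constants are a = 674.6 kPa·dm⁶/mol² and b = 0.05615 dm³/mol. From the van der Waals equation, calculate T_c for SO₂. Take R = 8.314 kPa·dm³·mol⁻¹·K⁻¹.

For a van der Waals gas, T_c = 8a/(27Rb).
T_c = 8×674.6/(27×8.314×0.05615) = 5396.8/12.604 = 428.2 K

T_c ≈ 428.2 K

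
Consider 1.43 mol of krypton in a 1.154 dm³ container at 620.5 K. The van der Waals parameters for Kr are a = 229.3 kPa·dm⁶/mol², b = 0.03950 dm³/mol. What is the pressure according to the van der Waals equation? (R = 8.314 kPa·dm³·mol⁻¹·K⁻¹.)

P = nRT/(V − nb) − a n²/V²
nRT/(V − nb) = (1.43)(8.314)(620.5)/(1.154 − 1.43×0.03950) = 7377.1/1.0975 = 6721.7 kPa
a n²/V² = (229.3)(1.43)²/(1.154)² = 352.10 kPa
P = 6721.7 − 352.10 = 6370 kPa

P ≈ 6370 kPa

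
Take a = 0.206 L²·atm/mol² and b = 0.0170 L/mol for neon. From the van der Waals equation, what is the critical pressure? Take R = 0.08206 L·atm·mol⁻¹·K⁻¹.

P_c ≈ 26.40 atm

For a van der Waals gas, P_c = a/(27b²).
P_c = 0.206/(27×(0.0170)²) = 0.206/0.0078030 = 26.40 atm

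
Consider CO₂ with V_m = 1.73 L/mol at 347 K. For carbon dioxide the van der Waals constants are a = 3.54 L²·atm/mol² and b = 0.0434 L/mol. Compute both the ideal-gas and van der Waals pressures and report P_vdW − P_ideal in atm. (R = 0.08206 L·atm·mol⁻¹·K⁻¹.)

ΔP ≈ -0.759 atm

Ideal: P_ideal = RT/V_m = (0.08206)(347)/1.73 = 16.4594 atm
vdW: P = RT/(V_m − b) − a/V_m² = 28.4748/1.68660 − 3.54/2.99290 = 16.8830 − 1.18280 = 15.7002 atm
ΔP = 15.7002 − 16.4594 = -0.759 atm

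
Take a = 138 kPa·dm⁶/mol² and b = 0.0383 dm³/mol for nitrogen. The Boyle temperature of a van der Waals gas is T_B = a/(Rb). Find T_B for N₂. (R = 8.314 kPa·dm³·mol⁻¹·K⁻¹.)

T_B ≈ 433.4 K

For a van der Waals gas the second virial coefficient B₂ = b − a/(RT) vanishes at T_B = a/(Rb).
T_B = 138/(8.314×0.0383) = 138/0.31843 = 433.4 K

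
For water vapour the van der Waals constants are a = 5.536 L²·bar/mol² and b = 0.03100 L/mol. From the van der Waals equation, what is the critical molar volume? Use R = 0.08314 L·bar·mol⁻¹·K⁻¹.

For a van der Waals gas, V_m,c = 3b.
V_m,c = 3×0.03100 = 0.09300 L/mol

V_m,c ≈ 0.09300 L/mol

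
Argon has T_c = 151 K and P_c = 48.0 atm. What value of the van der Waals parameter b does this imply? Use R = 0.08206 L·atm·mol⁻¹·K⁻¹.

From T_c = 8a/(27Rb) and P_c = a/(27b²): b = R T_c/(8 P_c).
b = (0.08206)(151)/(8×48.0) = 12.391/384.00 = 0.03227 L/mol

b ≈ 0.03227 L/mol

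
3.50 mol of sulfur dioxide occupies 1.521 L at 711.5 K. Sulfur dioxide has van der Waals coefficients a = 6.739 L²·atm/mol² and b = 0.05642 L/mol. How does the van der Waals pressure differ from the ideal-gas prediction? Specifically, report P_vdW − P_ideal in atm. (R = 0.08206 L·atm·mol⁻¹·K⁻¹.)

ΔP ≈ -15.64 atm

Ideal: P_ideal = nRT/V = (3.50)(0.08206)(711.5)/1.521 = 134.352 atm
vdW: P = nRT/(V − nb) − a n²/V² = 204.350/1.32353 − 82.5528/2.31344 = 154.398 − 35.6840 = 118.714 atm
ΔP = 118.714 − 134.352 = -15.64 atm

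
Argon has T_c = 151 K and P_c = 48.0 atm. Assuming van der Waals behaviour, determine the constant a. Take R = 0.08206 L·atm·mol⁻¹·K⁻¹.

From T_c = 8a/(27Rb) and P_c = a/(27b²): a = 27 R² T_c²/(64 P_c).
a = 27×(0.08206)²×(151)²/(64×48.0) = 4145.5/3072.0 = 1.349 L²·atm/mol²

a ≈ 1.349 L²·atm/mol²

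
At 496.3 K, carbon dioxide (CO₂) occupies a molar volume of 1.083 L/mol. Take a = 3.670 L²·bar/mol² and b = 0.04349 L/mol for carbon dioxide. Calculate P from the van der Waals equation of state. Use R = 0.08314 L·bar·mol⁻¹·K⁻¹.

P = RT/(V_m − b) − a/V_m²
RT/(V_m − b) = (0.08314)(496.3)/(1.083 − 0.04349) = 41.262/1.0395 = 39.694 bar
a/V_m² = 3.670/(1.083)² = 3.1290 bar
P = 39.694 − 3.1290 = 36.57 bar

P ≈ 36.57 bar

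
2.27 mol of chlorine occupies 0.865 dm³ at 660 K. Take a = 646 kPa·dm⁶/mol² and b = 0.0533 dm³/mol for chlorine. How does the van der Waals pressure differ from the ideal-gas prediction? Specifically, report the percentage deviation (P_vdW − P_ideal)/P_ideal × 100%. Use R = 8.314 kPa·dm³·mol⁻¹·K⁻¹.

-14.63 %

Ideal: P_ideal = nRT/V = (2.27)(8.314)(660)/0.865 = 14400.0 kPa
vdW: P = nRT/(V − nb) − a n²/V² = 12456.0/0.744009 − 3328.77/0.748225 = 16741.7 − 4448.89 = 12292.8 kPa
% deviation = (12292.8 − 14400.0)/14400.0 × 100% = -14.63%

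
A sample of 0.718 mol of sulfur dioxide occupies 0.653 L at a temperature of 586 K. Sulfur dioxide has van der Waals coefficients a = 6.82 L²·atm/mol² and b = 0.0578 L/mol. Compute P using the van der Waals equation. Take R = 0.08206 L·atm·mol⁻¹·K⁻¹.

P ≈ 48.22 atm

P = nRT/(V − nb) − a n²/V²
nRT/(V − nb) = (0.718)(0.08206)(586)/(0.653 − 0.718×0.0578) = 34.527/0.61150 = 56.463 atm
a n²/V² = (6.82)(0.718)²/(0.653)² = 8.2453 atm
P = 56.463 − 8.2453 = 48.22 atm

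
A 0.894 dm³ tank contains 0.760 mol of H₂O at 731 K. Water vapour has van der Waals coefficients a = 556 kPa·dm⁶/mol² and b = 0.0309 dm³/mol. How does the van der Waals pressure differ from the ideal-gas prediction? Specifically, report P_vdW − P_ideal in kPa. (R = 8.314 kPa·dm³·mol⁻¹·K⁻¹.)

Ideal: P_ideal = nRT/V = (0.760)(8.314)(731)/0.894 = 5166.58 kPa
vdW: P = nRT/(V − nb) − a n²/V² = 4618.93/0.870516 − 321.146/0.799236 = 5305.97 − 401.816 = 4904.15 kPa
ΔP = 4904.15 − 5166.58 = -262.4 kPa

ΔP ≈ -262.4 kPa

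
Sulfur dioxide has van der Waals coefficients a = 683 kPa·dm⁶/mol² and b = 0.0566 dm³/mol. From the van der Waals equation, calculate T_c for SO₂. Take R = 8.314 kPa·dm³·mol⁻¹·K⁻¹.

T_c ≈ 430.1 K

For a van der Waals gas, T_c = 8a/(27Rb).
T_c = 8×683/(27×8.314×0.0566) = 5464.0/12.705 = 430.1 K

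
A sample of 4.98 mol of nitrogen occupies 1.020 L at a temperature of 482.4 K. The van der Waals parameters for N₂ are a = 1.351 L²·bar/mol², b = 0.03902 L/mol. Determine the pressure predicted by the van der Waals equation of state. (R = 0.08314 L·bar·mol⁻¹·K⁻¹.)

P ≈ 209.7 bar

P = nRT/(V − nb) − a n²/V²
nRT/(V − nb) = (4.98)(0.08314)(482.4)/(1.020 − 4.98×0.03902) = 199.73/0.82568 = 241.90 bar
a n²/V² = (1.351)(4.98)²/(1.020)² = 32.204 bar
P = 241.90 − 32.204 = 209.7 bar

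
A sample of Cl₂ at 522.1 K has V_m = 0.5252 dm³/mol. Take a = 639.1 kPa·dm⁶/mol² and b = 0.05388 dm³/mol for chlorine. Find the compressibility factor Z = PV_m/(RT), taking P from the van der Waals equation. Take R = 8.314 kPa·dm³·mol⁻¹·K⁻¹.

Z ≈ 0.8340

P = RT/(V_m − b) − a/V_m² = (8.314)(522.1)/(0.5252 − 0.05388) − 639.1/(0.5252)²
  = 4340.7/0.47132 − 2317.0 = 9209.7 − 2317.0 = 6892.7 kPa
Z = PV_m/(RT) = (6892.7)(0.5252)/((8.314)(522.1)) = 3620.0/4340.7 = 0.8340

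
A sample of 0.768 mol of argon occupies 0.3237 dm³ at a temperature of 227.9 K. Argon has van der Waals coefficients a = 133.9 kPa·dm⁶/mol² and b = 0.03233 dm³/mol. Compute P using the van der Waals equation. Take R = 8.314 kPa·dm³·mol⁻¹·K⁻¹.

P = nRT/(V − nb) − a n²/V²
nRT/(V − nb) = (0.768)(8.314)(227.9)/(0.3237 − 0.768×0.03233) = 1455.2/0.29887 = 4869.0 kPa
a n²/V² = (133.9)(0.768)²/(0.3237)² = 753.73 kPa
P = 4869.0 − 753.73 = 4115 kPa

P ≈ 4115 kPa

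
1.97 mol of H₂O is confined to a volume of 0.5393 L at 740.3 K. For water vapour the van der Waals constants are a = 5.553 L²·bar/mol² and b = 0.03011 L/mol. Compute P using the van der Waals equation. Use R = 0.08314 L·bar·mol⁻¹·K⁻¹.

P = nRT/(V − nb) − a n²/V²
nRT/(V − nb) = (1.97)(0.08314)(740.3)/(0.5393 − 1.97×0.03011) = 121.25/0.47998 = 252.61 bar
a n²/V² = (5.553)(1.97)²/(0.5393)² = 74.097 bar
P = 252.61 − 74.097 = 178.5 bar

P ≈ 178.5 bar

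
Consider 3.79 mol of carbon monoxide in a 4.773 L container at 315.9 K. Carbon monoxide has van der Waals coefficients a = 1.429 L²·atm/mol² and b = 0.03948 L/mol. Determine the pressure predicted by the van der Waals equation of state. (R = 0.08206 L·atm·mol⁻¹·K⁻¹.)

P ≈ 20.35 atm

P = nRT/(V − nb) − a n²/V²
nRT/(V − nb) = (3.79)(0.08206)(315.9)/(4.773 − 3.79×0.03948) = 98.247/4.6234 = 21.250 atm
a n²/V² = (1.429)(3.79)²/(4.773)² = 0.90101 atm
P = 21.250 − 0.90101 = 20.35 atm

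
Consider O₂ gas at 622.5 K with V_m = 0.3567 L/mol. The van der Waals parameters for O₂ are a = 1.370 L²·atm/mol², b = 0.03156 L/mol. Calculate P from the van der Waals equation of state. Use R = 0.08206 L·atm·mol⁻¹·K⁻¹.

P ≈ 146.3 atm

P = RT/(V_m − b) − a/V_m²
RT/(V_m − b) = (0.08206)(622.5)/(0.3567 − 0.03156) = 51.082/0.32514 = 157.11 atm
a/V_m² = 1.370/(0.3567)² = 10.767 atm
P = 157.11 − 10.767 = 146.3 atm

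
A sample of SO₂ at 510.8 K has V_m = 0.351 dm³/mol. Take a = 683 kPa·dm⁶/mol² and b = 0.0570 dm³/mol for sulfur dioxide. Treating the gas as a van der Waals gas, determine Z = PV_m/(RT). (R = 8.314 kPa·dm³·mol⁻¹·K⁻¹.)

P = RT/(V_m − b) − a/V_m² = (8.314)(510.8)/(0.351 − 0.0570) − 683/(0.351)²
  = 4246.8/0.29400 − 5543.8 = 14445 − 5543.8 = 8901 kPa
Z = PV_m/(RT) = (8901)(0.351)/((8.314)(510.8)) = 3124.3/4246.8 = 0.7357

Z ≈ 0.7357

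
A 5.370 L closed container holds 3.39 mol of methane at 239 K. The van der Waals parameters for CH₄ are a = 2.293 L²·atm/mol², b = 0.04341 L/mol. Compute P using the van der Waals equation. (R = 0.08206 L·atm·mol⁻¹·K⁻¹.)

P ≈ 11.82 atm

P = nRT/(V − nb) − a n²/V²
nRT/(V − nb) = (3.39)(0.08206)(239)/(5.370 − 3.39×0.04341) = 66.486/5.2228 = 12.730 atm
a n²/V² = (2.293)(3.39)²/(5.370)² = 0.91381 atm
P = 12.730 − 0.91381 = 11.82 atm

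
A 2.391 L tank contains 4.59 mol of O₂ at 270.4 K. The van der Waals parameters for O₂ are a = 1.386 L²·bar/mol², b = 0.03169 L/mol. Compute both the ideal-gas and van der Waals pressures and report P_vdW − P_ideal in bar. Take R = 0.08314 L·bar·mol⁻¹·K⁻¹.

ΔP ≈ -2.312 bar

Ideal: P_ideal = nRT/V = (4.59)(0.08314)(270.4)/2.391 = 43.1569 bar
vdW: P = nRT/(V − nb) − a n²/V² = 103.188/2.24554 − 29.2004/5.71688 = 45.9524 − 5.10775 = 40.8447 bar
ΔP = 40.8447 − 43.1569 = -2.312 bar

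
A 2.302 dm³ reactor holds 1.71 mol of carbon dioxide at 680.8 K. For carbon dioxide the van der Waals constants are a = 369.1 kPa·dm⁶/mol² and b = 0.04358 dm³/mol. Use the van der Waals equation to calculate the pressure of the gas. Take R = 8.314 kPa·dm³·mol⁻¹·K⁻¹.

P ≈ 4142 kPa

P = nRT/(V − nb) − a n²/V²
nRT/(V − nb) = (1.71)(8.314)(680.8)/(2.302 − 1.71×0.04358) = 9678.9/2.2275 = 4345.2 kPa
a n²/V² = (369.1)(1.71)²/(2.302)² = 203.67 kPa
P = 4345.2 − 203.67 = 4142 kPa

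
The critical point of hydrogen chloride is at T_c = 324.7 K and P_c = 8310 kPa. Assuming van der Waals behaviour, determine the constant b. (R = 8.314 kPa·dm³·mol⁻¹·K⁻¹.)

From T_c = 8a/(27Rb) and P_c = a/(27b²): b = R T_c/(8 P_c).
b = (8.314)(324.7)/(8×8310) = 2699.6/66480 = 0.04061 dm³/mol

b ≈ 0.04061 dm³/mol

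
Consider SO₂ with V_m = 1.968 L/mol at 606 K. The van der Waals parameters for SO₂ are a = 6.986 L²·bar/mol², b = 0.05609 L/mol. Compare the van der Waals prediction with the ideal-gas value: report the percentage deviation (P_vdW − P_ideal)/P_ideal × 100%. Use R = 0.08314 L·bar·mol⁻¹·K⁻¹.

Ideal: P_ideal = RT/V_m = (0.08314)(606)/1.968 = 25.6010 bar
vdW: P = RT/(V_m − b) − a/V_m² = 50.3828/1.91191 − 6.986/3.87302 = 26.3521 − 1.80376 = 24.5483 bar
% deviation = (24.5483 − 25.6010)/25.6010 × 100% = -4.11%

-4.11 %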